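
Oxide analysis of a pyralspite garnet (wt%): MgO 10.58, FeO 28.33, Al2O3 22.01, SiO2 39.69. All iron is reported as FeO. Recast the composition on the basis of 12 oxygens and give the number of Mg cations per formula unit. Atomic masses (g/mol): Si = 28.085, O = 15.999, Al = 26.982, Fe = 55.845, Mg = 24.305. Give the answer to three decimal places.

MgO: 10.58/40.304 = 0.26250 mol → 0.26250 mol Mg, 0.26250 mol O.
FeO: 28.33/71.844 = 0.39433 mol → 0.39433 mol Fe, 0.39433 mol O.
Al2O3: 22.01/101.961 = 0.21587 mol → 0.43174 mol Al, 0.64761 mol O.
SiO2: 39.69/60.083 = 0.66059 mol → 0.66059 mol Si, 1.32118 mol O.
Total oxygen = 2.62562 mol. Normalization factor = 12/2.62562 = 4.57035.
Mg per 12 O = 0.26250 × 4.57035 = 1.200.

1.200 Mg apfu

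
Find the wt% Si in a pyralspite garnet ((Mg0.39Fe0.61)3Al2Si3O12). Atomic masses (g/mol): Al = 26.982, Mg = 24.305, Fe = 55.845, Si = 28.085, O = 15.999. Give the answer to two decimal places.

Formula mass = 1.17·24.305 + 1.83·55.845 + 2·26.982 + 3·28.085 + 12·15.999 = 460.840 g/mol, of which 84.255 g is Si.
So Si makes up 84.255/460.840 = 0.1828 of the mass, i.e. 18.28%.

18.28 weight percent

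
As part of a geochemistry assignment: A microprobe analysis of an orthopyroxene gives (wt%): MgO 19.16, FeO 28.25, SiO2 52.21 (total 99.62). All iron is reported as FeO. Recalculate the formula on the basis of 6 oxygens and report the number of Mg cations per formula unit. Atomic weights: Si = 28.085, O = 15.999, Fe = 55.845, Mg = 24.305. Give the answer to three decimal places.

1.094 Mg apfu

MgO (M=40.304): mol = 0.47539; Mg = 0.47539, O = 0.47539.
FeO (M=71.844): mol = 0.39321; Fe = 0.39321, O = 0.39321.
SiO2 (M=60.083): mol = 0.86896; Si = 0.86896, O = 1.73792.
ΣO = 2.60652; factor = 6/ΣO = 2.30192.
Mg apfu = 0.47539 × 2.30192 = 1.094.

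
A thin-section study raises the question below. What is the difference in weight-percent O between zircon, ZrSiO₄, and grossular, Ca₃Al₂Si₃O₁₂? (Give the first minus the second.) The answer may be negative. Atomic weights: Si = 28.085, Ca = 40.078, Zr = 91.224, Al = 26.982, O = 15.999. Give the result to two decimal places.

First mineral: 63.996 g O in 183.305 g formula = 34.91 wt% O.
Second mineral: 191.988 g O in 450.441 g formula = 42.62 wt% O.
34.91% − 42.62% gives a difference of -7.71 percentage points.

-7.71 percentage points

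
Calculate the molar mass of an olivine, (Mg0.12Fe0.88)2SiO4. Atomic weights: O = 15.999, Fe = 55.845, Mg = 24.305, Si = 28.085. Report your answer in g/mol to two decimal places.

196.20 g/mol

The formula mass is the sum 0.24*24.305 + 1.76*55.845 + 1*28.085 + 4*15.999.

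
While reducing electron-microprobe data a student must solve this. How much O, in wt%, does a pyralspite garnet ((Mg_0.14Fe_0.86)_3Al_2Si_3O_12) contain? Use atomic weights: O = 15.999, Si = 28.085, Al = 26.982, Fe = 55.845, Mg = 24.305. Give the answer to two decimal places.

39.63 wt%

Molar mass of (Mg_0.14Fe_0.86)_3Al_2Si_3O_12: 0.42×24.305 + 2.58×55.845 + 2×26.982 + 3×28.085 + 12×15.999 = 484.495 g/mol.
Mass of O per formula unit: 12 × 15.999 = 191.988 g.
Weight fraction O = 191.988 / 484.495 = 0.3963.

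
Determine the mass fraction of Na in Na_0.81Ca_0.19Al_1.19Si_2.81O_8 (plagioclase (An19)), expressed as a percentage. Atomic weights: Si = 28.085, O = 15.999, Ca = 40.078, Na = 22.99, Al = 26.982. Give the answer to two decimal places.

M(Na_0.81Ca_0.19Al_1.19Si_2.81O_8) = 265.256 g/mol.
Na contributes 0.81 × 22.99 = 18.622 g per mole.
18.622/265.256 = 0.0702 → 7.02%.

7.02 weight percent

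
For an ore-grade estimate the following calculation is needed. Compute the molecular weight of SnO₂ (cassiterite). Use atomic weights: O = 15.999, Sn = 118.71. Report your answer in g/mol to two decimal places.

150.71 g/mol

The formula mass is the sum 1*118.71 + 2*15.999.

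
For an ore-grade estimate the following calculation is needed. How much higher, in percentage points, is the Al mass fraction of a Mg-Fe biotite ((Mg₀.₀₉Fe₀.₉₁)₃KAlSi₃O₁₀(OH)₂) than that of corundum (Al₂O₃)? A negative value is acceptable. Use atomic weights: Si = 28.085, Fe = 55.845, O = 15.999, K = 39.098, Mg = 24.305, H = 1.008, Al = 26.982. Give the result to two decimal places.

M((Mg₀.₀₉Fe₀.₉₁)₃KAlSi₃O₁₀(OH)₂) = 503.358 g/mol, so wt% Al = 26.982/503.358 × 100 = 5.36%.
M(Al₂O₃) = 101.961 g/mol, so wt% Al = 53.964/101.961 × 100 = 52.93%.
5.36 − 52.93 = -47.57 pp.

-47.57 percentage points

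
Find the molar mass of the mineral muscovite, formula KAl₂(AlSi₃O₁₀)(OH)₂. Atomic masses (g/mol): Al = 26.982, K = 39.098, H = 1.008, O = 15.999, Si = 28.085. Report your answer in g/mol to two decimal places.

The formula mass is the sum 1*39.098 + 3*26.982 + 3*28.085 + 12*15.999 + 2*1.008.

398.30 g/mol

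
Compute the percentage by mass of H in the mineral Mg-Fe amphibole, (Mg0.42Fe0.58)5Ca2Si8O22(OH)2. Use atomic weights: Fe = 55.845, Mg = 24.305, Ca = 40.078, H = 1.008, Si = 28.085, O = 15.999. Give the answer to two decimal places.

0.22 weight percent

Formula mass = 2.10×24.305 + 2.90×55.845 + 2×40.078 + 8×28.085 + 24×15.999 + 2×1.008 = 903.819 g/mol, of which 2.016 g is H.
So H makes up 2.016/903.819 = 0.0022 of the mass, i.e. 0.22%.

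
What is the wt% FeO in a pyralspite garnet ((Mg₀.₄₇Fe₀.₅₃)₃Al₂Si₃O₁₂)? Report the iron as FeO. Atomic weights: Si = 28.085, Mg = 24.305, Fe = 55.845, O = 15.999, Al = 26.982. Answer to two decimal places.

Molar mass of (Mg₀.₄₇Fe₀.₅₃)₃Al₂Si₃O₁₂ = 1.41*24.305 + 1.59*55.845 + 2*26.982 + 3*28.085 + 12*15.999 = 453.271 g/mol.
Each formula unit contains 1.59 Fe, equivalent to 1.59/1 = 1.5900 mol FeO.
M(FeO) = 1×55.845 + 1×15.999 = 71.844 g/mol.
Mass of FeO per formula unit = 1.5900 × 71.844 = 114.232 g.
FeO wt% = 114.232 / 453.271 × 100 = 25.20%.

25.20 wt%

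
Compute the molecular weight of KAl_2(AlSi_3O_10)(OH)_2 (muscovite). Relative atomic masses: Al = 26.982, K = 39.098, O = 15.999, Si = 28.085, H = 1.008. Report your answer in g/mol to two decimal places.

398.30 g/mol

M = 1*39.098 + 3*26.982 + 3*28.085 + 12*15.999 + 2*1.008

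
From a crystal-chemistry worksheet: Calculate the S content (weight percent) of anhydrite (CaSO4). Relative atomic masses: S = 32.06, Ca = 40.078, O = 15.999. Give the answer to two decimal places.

23.55 weight percent

Formula mass = 1×40.078 + 1×32.06 + 4×15.999 = 136.134 g/mol, of which 32.060 g is S.
So S makes up 32.060/136.134 = 0.2355 of the mass, i.e. 23.55%.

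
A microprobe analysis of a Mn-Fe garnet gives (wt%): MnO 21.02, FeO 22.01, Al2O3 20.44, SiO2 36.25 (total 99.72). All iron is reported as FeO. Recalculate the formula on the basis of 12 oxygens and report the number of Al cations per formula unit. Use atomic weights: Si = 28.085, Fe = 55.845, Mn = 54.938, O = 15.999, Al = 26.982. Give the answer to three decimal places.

MnO (M=70.937): mol = 0.29632; Mn = 0.29632, O = 0.29632.
FeO (M=71.844): mol = 0.30636; Fe = 0.30636, O = 0.30636.
Al2O3 (M=101.961): mol = 0.20047; Al = 0.40094, O = 0.60141.
SiO2 (M=60.083): mol = 0.60333; Si = 0.60333, O = 1.20666.
ΣO = 2.41075; factor = 12/ΣO = 4.97770.
Al apfu = 0.40094 × 4.97770 = 1.996.

1.996 Al apfu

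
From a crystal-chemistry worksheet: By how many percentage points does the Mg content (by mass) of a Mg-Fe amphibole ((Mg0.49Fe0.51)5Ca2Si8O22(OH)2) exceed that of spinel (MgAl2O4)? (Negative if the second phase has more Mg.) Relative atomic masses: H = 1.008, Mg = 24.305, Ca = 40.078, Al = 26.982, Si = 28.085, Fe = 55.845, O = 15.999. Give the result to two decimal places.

M((Mg0.49Fe0.51)5Ca2Si8O22(OH)2) = 892.780 g/mol, so wt% Mg = 59.547/892.780 × 100 = 6.67%.
M(MgAl2O4) = 142.265 g/mol, so wt% Mg = 24.305/142.265 × 100 = 17.08%.
6.67 − 17.08 = -10.41 pp.

-10.41 percentage points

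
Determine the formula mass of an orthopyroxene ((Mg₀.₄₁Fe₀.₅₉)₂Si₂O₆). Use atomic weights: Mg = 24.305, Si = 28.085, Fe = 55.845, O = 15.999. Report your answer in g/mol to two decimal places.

237.99 g/mol

M = 0.82×24.305 + 1.18×55.845 + 2×28.085 + 6×15.999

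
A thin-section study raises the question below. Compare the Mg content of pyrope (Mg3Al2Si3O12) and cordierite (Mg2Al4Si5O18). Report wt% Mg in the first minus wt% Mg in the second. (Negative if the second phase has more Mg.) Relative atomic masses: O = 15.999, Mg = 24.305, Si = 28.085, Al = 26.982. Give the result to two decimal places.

M(Mg3Al2Si3O12) = 403.122 g/mol, so wt% Mg = 72.915/403.122 × 100 = 18.09%.
M(Mg2Al4Si5O18) = 584.945 g/mol, so wt% Mg = 48.610/584.945 × 100 = 8.31%.
18.09 − 8.31 = 9.78 pp.

9.78 percentage points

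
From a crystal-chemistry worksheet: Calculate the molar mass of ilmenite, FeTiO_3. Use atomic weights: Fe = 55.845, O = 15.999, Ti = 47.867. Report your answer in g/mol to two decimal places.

M = 1·55.845 + 1·47.867 + 3·15.999

151.71 g/mol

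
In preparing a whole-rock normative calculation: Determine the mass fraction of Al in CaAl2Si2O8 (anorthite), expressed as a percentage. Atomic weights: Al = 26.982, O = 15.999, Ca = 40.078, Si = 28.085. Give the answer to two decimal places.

19.40 wt%

Formula mass = 1*40.078 + 2*26.982 + 2*28.085 + 8*15.999 = 278.204 g/mol, of which 53.964 g is Al.
So Al makes up 53.964/278.204 = 0.1940 of the mass, i.e. 19.40%.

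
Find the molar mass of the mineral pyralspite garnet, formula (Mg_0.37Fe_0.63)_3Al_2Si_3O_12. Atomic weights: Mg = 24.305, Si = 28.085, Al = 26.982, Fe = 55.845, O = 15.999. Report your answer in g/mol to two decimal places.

462.73 g/mol

M = 1.11(24.305) + 1.89(55.845) + 2(26.982) + 3(28.085) + 12(15.999)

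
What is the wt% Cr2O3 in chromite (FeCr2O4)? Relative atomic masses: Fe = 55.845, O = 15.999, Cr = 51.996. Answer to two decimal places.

Formula mass = 223.833 g/mol.
2 Cr → 1.0000 mol Cr2O3 per formula unit; M(Cr2O3) = 151.989, so Cr2O3 mass = 151.989 g.
151.989/223.833 × 100 = 67.90 wt%.

67.90 wt%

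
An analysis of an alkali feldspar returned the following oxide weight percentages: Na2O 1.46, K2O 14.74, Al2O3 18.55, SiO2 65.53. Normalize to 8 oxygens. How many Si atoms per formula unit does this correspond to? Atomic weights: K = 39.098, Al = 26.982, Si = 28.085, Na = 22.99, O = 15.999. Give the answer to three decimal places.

1.46 wt% Na2O ÷ 61.979 g/mol = 0.02356 mol, giving 0.04712 Na and 0.02356 O.
14.74 wt% K2O ÷ 94.195 g/mol = 0.15648 mol, giving 0.31296 K and 0.15648 O.
18.55 wt% Al2O3 ÷ 101.961 g/mol = 0.18193 mol, giving 0.36386 Al and 0.54579 O.
65.53 wt% SiO2 ÷ 60.083 g/mol = 1.09066 mol, giving 1.09066 Si and 2.18132 O.
Oxygen sums to 2.90715; scaling by 8/2.90715 = 2.75184 puts the formula on 8 O.
Si: 1.09066 × 2.75184 = 3.001 atoms per formula unit.

3.001 Si apfu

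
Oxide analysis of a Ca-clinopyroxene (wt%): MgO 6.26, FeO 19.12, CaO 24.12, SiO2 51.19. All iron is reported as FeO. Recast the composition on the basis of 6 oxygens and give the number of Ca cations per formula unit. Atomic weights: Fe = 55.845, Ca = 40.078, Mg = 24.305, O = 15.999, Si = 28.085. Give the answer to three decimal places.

1.010 Ca apfu

MgO: 6.26/40.304 = 0.15532 mol → 0.15532 mol Mg, 0.15532 mol O.
FeO: 19.12/71.844 = 0.26613 mol → 0.26613 mol Fe, 0.26613 mol O.
CaO: 24.12/56.077 = 0.43012 mol → 0.43012 mol Ca, 0.43012 mol O.
SiO2: 51.19/60.083 = 0.85199 mol → 0.85199 mol Si, 1.70398 mol O.
Total oxygen = 2.55555 mol. Normalization factor = 6/2.55555 = 2.34783.
Ca per 6 O = 0.43012 × 2.34783 = 1.010.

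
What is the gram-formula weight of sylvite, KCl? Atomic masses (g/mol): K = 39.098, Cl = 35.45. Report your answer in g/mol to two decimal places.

K: 1 × 39.098 = 39.0980
Cl: 1 × 35.45 = 35.4500
Summing the contributions gives the formula mass.

74.55 g/mol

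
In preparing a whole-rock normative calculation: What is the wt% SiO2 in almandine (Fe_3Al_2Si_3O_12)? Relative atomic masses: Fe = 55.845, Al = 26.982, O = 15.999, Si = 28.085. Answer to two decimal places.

36.21 wt%

Formula mass = 497.742 g/mol.
3 Si → 3.0000 mol SiO2 per formula unit; M(SiO2) = 60.083, so SiO2 mass = 180.249 g.
180.249/497.742 × 100 = 36.21 wt%.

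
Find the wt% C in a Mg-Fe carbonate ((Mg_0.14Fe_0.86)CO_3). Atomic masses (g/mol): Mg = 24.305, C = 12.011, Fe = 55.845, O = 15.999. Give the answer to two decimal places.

10.78 weight percent

Formula mass = 0.14×24.305 + 0.86×55.845 + 1×12.011 + 3×15.999 = 111.437 g/mol, of which 12.011 g is C.
So C makes up 12.011/111.437 = 0.1078 of the mass, i.e. 10.78%.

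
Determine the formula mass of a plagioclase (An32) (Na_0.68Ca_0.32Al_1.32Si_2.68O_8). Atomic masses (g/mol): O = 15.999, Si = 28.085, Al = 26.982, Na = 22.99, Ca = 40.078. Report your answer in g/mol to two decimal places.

M = 0.68*22.99 + 0.32*40.078 + 1.32*26.982 + 2.68*28.085 + 8*15.999

267.33 g/mol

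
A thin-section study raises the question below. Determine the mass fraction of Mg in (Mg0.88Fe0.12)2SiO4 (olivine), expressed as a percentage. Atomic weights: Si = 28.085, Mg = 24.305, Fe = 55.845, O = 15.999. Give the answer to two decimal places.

28.85 mass %

Formula mass = 1.76·24.305 + 0.24·55.845 + 1·28.085 + 4·15.999 = 148.261 g/mol, of which 42.777 g is Mg.
So Mg makes up 42.777/148.261 = 0.2885 of the mass, i.e. 28.85%.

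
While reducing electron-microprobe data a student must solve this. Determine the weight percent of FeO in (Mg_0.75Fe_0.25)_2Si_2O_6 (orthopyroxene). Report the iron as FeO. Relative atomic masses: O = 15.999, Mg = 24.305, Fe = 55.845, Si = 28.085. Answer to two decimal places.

Molar mass of (Mg_0.75Fe_0.25)_2Si_2O_6 = 1.50×24.305 + 0.50×55.845 + 2×28.085 + 6×15.999 = 216.544 g/mol.
Each formula unit contains 0.50 Fe, equivalent to 0.50/1 = 0.5000 mol FeO.
M(FeO) = 1×55.845 + 1×15.999 = 71.844 g/mol.
Mass of FeO per formula unit = 0.5000 × 71.844 = 35.922 g.
FeO wt% = 35.922 / 216.544 × 100 = 16.59%.

16.59 wt%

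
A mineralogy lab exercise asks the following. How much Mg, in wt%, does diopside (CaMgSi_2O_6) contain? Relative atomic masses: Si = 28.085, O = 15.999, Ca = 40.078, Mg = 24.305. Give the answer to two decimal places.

M(CaMgSi_2O_6) = 216.547 g/mol.
Mg contributes 1 × 24.305 = 24.305 g per mole.
24.305/216.547 = 0.1122 → 11.22%.

11.22 wt%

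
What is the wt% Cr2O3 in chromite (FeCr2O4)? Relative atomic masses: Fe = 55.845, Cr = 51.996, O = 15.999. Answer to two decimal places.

67.90 wt%

Molar mass of FeCr2O4 = 1*55.845 + 2*51.996 + 4*15.999 = 223.833 g/mol.
Each formula unit contains 2 Cr, equivalent to 2/2 = 1.0000 mol Cr2O3.
M(Cr2O3) = 2×51.996 + 3×15.999 = 151.989 g/mol.
Mass of Cr2O3 per formula unit = 1.0000 × 151.989 = 151.989 g.
Cr2O3 wt% = 151.989 / 223.833 × 100 = 67.90%.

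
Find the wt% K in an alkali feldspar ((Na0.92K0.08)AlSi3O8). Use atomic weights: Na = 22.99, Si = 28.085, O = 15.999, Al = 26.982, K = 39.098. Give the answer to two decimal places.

1.19 weight percent

Formula mass = 0.92·22.99 + 0.08·39.098 + 1·26.982 + 3·28.085 + 8·15.999 = 263.508 g/mol, of which 3.128 g is K.
So K makes up 3.128/263.508 = 0.0119 of the mass, i.e. 1.19%.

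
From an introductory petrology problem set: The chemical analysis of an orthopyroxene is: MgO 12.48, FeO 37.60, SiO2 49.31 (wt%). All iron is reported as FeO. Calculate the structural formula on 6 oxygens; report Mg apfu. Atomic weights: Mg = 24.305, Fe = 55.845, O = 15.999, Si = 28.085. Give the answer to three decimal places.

MgO (M=40.304): mol = 0.30965; Mg = 0.30965, O = 0.30965.
FeO (M=71.844): mol = 0.52336; Fe = 0.52336, O = 0.52336.
SiO2 (M=60.083): mol = 0.82070; Si = 0.82070, O = 1.64140.
ΣO = 2.47441; factor = 6/ΣO = 2.42482.
Mg apfu = 0.30965 × 2.42482 = 0.751.

0.751 Mg apfu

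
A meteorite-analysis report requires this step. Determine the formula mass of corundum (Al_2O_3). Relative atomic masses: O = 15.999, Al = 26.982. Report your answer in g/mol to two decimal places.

101.96 g/mol

M = 2(26.982) + 3(15.999)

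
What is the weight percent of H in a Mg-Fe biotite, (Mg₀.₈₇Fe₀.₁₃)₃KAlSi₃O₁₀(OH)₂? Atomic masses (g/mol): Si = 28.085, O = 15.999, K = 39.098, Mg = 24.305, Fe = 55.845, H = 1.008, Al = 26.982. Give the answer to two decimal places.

Formula mass = 2.61×24.305 + 0.39×55.845 + 1×39.098 + 1×26.982 + 3×28.085 + 12×15.999 + 2×1.008 = 429.555 g/mol, of which 2.016 g is H.
So H makes up 2.016/429.555 = 0.0047 of the mass, i.e. 0.47%.

0.47 mass %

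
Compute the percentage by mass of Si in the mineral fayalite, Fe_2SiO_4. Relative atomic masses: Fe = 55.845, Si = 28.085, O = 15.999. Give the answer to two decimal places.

M(Fe_2SiO_4) = 203.771 g/mol.
Si contributes 1 × 28.085 = 28.085 g per mole.
28.085/203.771 = 0.1378 → 13.78%.

13.78 wt%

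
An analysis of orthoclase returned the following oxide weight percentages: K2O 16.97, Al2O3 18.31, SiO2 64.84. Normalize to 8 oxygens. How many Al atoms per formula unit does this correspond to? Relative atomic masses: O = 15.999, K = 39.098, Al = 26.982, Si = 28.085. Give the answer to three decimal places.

16.97 wt% K2O ÷ 94.195 g/mol = 0.18016 mol, giving 0.36032 K and 0.18016 O.
18.31 wt% Al2O3 ÷ 101.961 g/mol = 0.17958 mol, giving 0.35916 Al and 0.53874 O.
64.84 wt% SiO2 ÷ 60.083 g/mol = 1.07917 mol, giving 1.07917 Si and 2.15834 O.
Oxygen sums to 2.87724; scaling by 8/2.87724 = 2.78044 puts the formula on 8 O.
Al: 0.35916 × 2.78044 = 0.999 atoms per formula unit.

0.999 Al apfu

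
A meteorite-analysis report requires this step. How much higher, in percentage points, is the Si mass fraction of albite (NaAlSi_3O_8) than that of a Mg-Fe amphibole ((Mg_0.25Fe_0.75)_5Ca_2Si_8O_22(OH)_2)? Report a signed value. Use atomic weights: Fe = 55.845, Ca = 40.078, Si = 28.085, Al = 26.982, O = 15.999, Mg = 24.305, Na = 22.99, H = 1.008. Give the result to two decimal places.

7.99 percentage points

First mineral: 84.255 g Si in 262.219 g formula = 32.13 wt% Si.
Second mineral: 224.680 g Si in 930.628 g formula = 24.14 wt% Si.
32.13% − 24.14% gives a difference of 7.99 percentage points.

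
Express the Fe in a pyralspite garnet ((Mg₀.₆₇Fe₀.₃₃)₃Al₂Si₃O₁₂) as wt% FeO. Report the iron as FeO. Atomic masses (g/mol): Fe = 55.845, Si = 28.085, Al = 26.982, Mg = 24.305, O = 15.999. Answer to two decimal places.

Formula mass = 434.347 g/mol.
0.99 Fe → 0.9900 mol FeO per formula unit; M(FeO) = 71.844, so FeO mass = 71.126 g.
71.126/434.347 × 100 = 16.38 wt%.

16.38 wt%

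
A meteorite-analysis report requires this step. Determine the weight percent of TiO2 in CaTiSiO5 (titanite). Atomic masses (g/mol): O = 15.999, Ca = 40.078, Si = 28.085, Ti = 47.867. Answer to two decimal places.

40.74 wt%

Molar mass of CaTiSiO5 = 1×40.078 + 1×47.867 + 1×28.085 + 5×15.999 = 196.025 g/mol.
Each formula unit contains 1 Ti, equivalent to 1/1 = 1.0000 mol TiO2.
M(TiO2) = 1×47.867 + 2×15.999 = 79.865 g/mol.
Mass of TiO2 per formula unit = 1.0000 × 79.865 = 79.865 g.
TiO2 wt% = 79.865 / 196.025 × 100 = 40.74%.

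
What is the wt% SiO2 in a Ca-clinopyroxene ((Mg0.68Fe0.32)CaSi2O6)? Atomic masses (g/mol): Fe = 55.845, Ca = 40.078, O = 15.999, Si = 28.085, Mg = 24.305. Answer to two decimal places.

53.02 wt%

M((Mg0.68Fe0.32)CaSi2O6) = 226.640 g/mol; M(SiO2) = 60.083 g/mol.
Moles SiO2 per formula unit = 2 Si ÷ 1 = 2.0000.
SiO2 fraction = (2.0000 × 60.083) / 226.640 = 120.166/226.640 = 0.5302.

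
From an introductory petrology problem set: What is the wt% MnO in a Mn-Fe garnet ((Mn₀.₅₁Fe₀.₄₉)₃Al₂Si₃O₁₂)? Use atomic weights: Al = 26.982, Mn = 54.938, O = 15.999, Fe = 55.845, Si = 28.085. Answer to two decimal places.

21.87 wt%

Formula mass = 496.354 g/mol.
1.53 Mn → 1.5300 mol MnO per formula unit; M(MnO) = 70.937, so MnO mass = 108.534 g.
108.534/496.354 × 100 = 21.87 wt%.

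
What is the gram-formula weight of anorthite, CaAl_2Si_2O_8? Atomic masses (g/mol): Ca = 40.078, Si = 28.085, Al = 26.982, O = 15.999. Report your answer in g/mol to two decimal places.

The formula mass is the sum 1(40.078) + 2(26.982) + 2(28.085) + 8(15.999).

278.20 g/mol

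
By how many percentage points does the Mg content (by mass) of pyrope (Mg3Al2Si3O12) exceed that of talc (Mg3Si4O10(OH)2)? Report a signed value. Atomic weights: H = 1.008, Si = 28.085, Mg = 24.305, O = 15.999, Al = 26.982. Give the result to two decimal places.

-1.14 percentage points

Mg in Mg3Al2Si3O12: molar mass 403.122 g/mol; 3×24.305 = 72.915 g → 18.09 wt%.
Mg in Mg3Si4O10(OH)2: molar mass 379.259 g/mol; 3×24.305 = 72.915 g → 19.23 wt%.
Difference = 18.09 − 19.23 = -1.14 percentage points.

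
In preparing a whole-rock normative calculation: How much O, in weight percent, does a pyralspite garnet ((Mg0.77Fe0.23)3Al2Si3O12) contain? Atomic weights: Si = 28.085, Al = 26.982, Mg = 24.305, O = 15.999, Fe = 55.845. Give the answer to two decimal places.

Formula mass = 2.31·24.305 + 0.69·55.845 + 2·26.982 + 3·28.085 + 12·15.999 = 424.885 g/mol, of which 191.988 g is O.
So O makes up 191.988/424.885 = 0.4519 of the mass, i.e. 45.19%.

45.19 weight percent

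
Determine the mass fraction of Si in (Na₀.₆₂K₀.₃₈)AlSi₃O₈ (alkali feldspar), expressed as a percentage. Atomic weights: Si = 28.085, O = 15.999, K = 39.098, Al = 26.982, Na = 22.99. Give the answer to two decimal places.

Molar mass of (Na₀.₆₂K₀.₃₈)AlSi₃O₈: 0.62×22.99 + 0.38×39.098 + 1×26.982 + 3×28.085 + 8×15.999 = 268.340 g/mol.
Mass of Si per formula unit: 3 × 28.085 = 84.255 g.
Weight fraction Si = 84.255 / 268.340 = 0.3140.

31.40 mass %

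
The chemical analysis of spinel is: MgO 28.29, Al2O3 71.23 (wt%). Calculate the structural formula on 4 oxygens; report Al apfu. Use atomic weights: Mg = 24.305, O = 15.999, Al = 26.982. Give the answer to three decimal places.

1.998 Al apfu

MgO: 28.29/40.304 = 0.70192 mol → 0.70192 mol Mg, 0.70192 mol O.
Al2O3: 71.23/101.961 = 0.69860 mol → 1.39720 mol Al, 2.09580 mol O.
Total oxygen = 2.79772 mol. Normalization factor = 4/2.79772 = 1.42974.
Al per 4 O = 1.39720 × 1.42974 = 1.998.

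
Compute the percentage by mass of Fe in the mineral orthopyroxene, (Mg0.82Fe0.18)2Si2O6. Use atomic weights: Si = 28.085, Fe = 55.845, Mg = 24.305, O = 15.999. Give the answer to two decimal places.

9.48 weight percent

Molar mass of (Mg0.82Fe0.18)2Si2O6: 1.64*24.305 + 0.36*55.845 + 2*28.085 + 6*15.999 = 212.128 g/mol.
Mass of Fe per formula unit: 0.36 × 55.845 = 20.104 g.
Weight fraction Fe = 20.104 / 212.128 = 0.0948.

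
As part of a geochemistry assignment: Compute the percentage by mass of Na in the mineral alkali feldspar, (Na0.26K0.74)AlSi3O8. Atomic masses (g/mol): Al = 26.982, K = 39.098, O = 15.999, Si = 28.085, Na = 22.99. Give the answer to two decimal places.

M((Na0.26K0.74)AlSi3O8) = 274.139 g/mol.
Na contributes 0.26 × 22.99 = 5.977 g per mole.
5.977/274.139 = 0.0218 → 2.18%.

2.18 weight percent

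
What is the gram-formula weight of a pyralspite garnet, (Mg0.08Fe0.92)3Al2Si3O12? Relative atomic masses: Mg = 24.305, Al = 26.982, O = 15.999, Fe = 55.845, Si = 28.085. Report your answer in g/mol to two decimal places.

490.17 g/mol

Mg: 0.24 × 24.305 = 5.8332
Fe: 2.76 × 55.845 = 154.1322
Al: 2 × 26.982 = 53.9640
Si: 3 × 28.085 = 84.2550
O: 12 × 15.999 = 191.9880
Summing the contributions gives the formula mass.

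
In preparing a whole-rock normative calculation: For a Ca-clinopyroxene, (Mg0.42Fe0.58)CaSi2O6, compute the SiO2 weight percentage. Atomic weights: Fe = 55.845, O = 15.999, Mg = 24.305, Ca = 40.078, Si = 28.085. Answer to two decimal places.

51.17 wt%

Molar mass of (Mg0.42Fe0.58)CaSi2O6 = 0.42×24.305 + 0.58×55.845 + 1×40.078 + 2×28.085 + 6×15.999 = 234.840 g/mol.
Each formula unit contains 2 Si, equivalent to 2/1 = 2.0000 mol SiO2.
M(SiO2) = 1×28.085 + 2×15.999 = 60.083 g/mol.
Mass of SiO2 per formula unit = 2.0000 × 60.083 = 120.166 g.
SiO2 wt% = 120.166 / 234.840 × 100 = 51.17%.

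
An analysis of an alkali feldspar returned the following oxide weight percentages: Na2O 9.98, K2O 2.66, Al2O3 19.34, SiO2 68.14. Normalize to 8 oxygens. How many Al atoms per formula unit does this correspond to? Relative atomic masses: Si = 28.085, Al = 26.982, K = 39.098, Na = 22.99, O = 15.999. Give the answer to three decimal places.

1.003 Al apfu

9.98 wt% Na2O ÷ 61.979 g/mol = 0.16102 mol, giving 0.32204 Na and 0.16102 O.
2.66 wt% K2O ÷ 94.195 g/mol = 0.02824 mol, giving 0.05648 K and 0.02824 O.
19.34 wt% Al2O3 ÷ 101.961 g/mol = 0.18968 mol, giving 0.37936 Al and 0.56904 O.
68.14 wt% SiO2 ÷ 60.083 g/mol = 1.13410 mol, giving 1.13410 Si and 2.26820 O.
Oxygen sums to 3.02650; scaling by 8/3.02650 = 2.64332 puts the formula on 8 O.
Al: 0.37936 × 2.64332 = 1.003 atoms per formula unit.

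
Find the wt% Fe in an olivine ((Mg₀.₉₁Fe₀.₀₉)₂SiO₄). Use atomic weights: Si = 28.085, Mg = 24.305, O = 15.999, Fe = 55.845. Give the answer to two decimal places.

6.87 weight percent

M((Mg₀.₉₁Fe₀.₀₉)₂SiO₄) = 146.368 g/mol.
Fe contributes 0.18 × 55.845 = 10.052 g per mole.
10.052/146.368 = 0.0687 → 6.87%.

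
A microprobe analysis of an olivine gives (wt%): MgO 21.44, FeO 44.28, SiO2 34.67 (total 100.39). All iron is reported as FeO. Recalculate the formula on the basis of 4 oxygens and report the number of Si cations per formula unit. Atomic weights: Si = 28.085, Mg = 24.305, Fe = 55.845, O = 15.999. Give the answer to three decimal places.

1.003 Si apfu

21.44 wt% MgO ÷ 40.304 g/mol = 0.53196 mol, giving 0.53196 Mg and 0.53196 O.
44.28 wt% FeO ÷ 71.844 g/mol = 0.61634 mol, giving 0.61634 Fe and 0.61634 O.
34.67 wt% SiO2 ÷ 60.083 g/mol = 0.57704 mol, giving 0.57704 Si and 1.15408 O.
Oxygen sums to 2.30238; scaling by 4/2.30238 = 1.73733 puts the formula on 4 O.
Si: 0.57704 × 1.73733 = 1.003 atoms per formula unit.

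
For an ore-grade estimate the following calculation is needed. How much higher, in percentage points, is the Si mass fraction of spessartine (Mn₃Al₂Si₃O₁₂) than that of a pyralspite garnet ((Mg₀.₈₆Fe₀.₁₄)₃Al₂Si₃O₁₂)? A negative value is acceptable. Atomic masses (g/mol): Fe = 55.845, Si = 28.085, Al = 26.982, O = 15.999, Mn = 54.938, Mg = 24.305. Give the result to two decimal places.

-3.22 percentage points

M(Mn₃Al₂Si₃O₁₂) = 495.021 g/mol, so wt% Si = 84.255/495.021 × 100 = 17.02%.
M((Mg₀.₈₆Fe₀.₁₄)₃Al₂Si₃O₁₂) = 416.369 g/mol, so wt% Si = 84.255/416.369 × 100 = 20.24%.
17.02 − 20.24 = -3.22 pp.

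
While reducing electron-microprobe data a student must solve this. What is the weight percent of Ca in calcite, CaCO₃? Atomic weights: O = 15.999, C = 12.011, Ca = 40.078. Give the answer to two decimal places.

Formula mass = 1×40.078 + 1×12.011 + 3×15.999 = 100.086 g/mol, of which 40.078 g is Ca.
So Ca makes up 40.078/100.086 = 0.4004 of the mass, i.e. 40.04%.

40.04 weight percent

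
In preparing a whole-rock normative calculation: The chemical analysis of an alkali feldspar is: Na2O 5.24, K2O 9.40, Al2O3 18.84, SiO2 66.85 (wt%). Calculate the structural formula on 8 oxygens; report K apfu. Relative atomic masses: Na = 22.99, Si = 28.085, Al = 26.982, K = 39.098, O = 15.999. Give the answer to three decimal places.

0.539 K apfu

5.24 wt% Na2O ÷ 61.979 g/mol = 0.08454 mol, giving 0.16908 Na and 0.08454 O.
9.40 wt% K2O ÷ 94.195 g/mol = 0.09979 mol, giving 0.19958 K and 0.09979 O.
18.84 wt% Al2O3 ÷ 101.961 g/mol = 0.18478 mol, giving 0.36956 Al and 0.55434 O.
66.85 wt% SiO2 ÷ 60.083 g/mol = 1.11263 mol, giving 1.11263 Si and 2.22526 O.
Oxygen sums to 2.96393; scaling by 8/2.96393 = 2.69912 puts the formula on 8 O.
K: 0.19958 × 2.69912 = 0.539 atoms per formula unit.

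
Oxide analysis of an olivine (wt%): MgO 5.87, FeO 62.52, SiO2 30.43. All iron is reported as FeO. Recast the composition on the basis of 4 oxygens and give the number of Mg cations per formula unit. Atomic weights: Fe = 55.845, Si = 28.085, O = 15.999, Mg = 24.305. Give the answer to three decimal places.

MgO (M=40.304): mol = 0.14564; Mg = 0.14564, O = 0.14564.
FeO (M=71.844): mol = 0.87022; Fe = 0.87022, O = 0.87022.
SiO2 (M=60.083): mol = 0.50647; Si = 0.50647, O = 1.01294.
ΣO = 2.02880; factor = 4/ΣO = 1.97161.
Mg apfu = 0.14564 × 1.97161 = 0.287.

0.287 Mg apfu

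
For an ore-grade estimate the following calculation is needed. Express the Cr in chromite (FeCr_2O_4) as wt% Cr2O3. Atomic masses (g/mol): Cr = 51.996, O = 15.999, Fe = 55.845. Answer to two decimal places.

Molar mass of FeCr_2O_4 = 1·55.845 + 2·51.996 + 4·15.999 = 223.833 g/mol.
Each formula unit contains 2 Cr, equivalent to 2/2 = 1.0000 mol Cr2O3.
M(Cr2O3) = 2×51.996 + 3×15.999 = 151.989 g/mol.
Mass of Cr2O3 per formula unit = 1.0000 × 151.989 = 151.989 g.
Cr2O3 wt% = 151.989 / 223.833 × 100 = 67.90%.

67.90 wt%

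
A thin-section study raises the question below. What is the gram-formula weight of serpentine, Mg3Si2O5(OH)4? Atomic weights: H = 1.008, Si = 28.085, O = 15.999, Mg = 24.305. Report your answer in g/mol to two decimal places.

277.11 g/mol

M = 3*24.305 + 2*28.085 + 9*15.999 + 4*1.008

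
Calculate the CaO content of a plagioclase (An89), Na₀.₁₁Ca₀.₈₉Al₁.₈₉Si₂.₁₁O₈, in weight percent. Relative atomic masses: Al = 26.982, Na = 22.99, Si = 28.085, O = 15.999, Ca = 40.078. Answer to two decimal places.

Molar mass of Na₀.₁₁Ca₀.₈₉Al₁.₈₉Si₂.₁₁O₈ = 0.11*22.99 + 0.89*40.078 + 1.89*26.982 + 2.11*28.085 + 8*15.999 = 276.446 g/mol.
Each formula unit contains 0.89 Ca, equivalent to 0.89/1 = 0.8900 mol CaO.
M(CaO) = 1×40.078 + 1×15.999 = 56.077 g/mol.
Mass of CaO per formula unit = 0.8900 × 56.077 = 49.909 g.
CaO wt% = 49.909 / 276.446 × 100 = 18.05%.

18.05 wt%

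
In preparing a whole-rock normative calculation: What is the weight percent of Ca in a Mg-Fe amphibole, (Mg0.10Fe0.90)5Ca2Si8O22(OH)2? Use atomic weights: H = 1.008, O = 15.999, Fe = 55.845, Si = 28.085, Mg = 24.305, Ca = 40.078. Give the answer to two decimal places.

8.40 mass %

Molar mass of (Mg0.10Fe0.90)5Ca2Si8O22(OH)2: 0.50×24.305 + 4.50×55.845 + 2×40.078 + 8×28.085 + 24×15.999 + 2×1.008 = 954.283 g/mol.
Mass of Ca per formula unit: 2 × 40.078 = 80.156 g.
Weight fraction Ca = 80.156 / 954.283 = 0.0840.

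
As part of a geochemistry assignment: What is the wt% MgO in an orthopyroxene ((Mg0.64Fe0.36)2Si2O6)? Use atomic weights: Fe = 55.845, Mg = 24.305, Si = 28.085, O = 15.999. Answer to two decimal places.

23.08 wt%

Formula mass = 223.483 g/mol.
1.28 Mg → 1.2800 mol MgO per formula unit; M(MgO) = 40.304, so MgO mass = 51.589 g.
51.589/223.483 × 100 = 23.08 wt%.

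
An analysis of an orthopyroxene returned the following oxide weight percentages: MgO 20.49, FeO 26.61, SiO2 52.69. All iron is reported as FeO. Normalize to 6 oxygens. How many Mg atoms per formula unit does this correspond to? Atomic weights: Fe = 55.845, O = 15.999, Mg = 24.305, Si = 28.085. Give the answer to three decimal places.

20.49 wt% MgO ÷ 40.304 g/mol = 0.50839 mol, giving 0.50839 Mg and 0.50839 O.
26.61 wt% FeO ÷ 71.844 g/mol = 0.37039 mol, giving 0.37039 Fe and 0.37039 O.
52.69 wt% SiO2 ÷ 60.083 g/mol = 0.87695 mol, giving 0.87695 Si and 1.75390 O.
Oxygen sums to 2.63268; scaling by 6/2.63268 = 2.27905 puts the formula on 6 O.
Mg: 0.50839 × 2.27905 = 1.159 atoms per formula unit.

1.159 Mg apfu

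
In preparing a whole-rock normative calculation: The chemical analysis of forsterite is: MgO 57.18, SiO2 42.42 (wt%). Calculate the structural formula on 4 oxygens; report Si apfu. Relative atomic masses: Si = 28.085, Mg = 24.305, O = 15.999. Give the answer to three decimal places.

0.998 Si apfu

MgO: 57.18/40.304 = 1.41872 mol → 1.41872 mol Mg, 1.41872 mol O.
SiO2: 42.42/60.083 = 0.70602 mol → 0.70602 mol Si, 1.41204 mol O.
Total oxygen = 2.83076 mol. Normalization factor = 4/2.83076 = 1.41305.
Si per 4 O = 0.70602 × 1.41305 = 0.998.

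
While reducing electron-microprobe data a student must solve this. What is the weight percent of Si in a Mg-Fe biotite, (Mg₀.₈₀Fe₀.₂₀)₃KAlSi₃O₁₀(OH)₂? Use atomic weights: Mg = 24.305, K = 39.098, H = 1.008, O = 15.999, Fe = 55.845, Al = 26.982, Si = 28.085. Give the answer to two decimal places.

Molar mass of (Mg₀.₈₀Fe₀.₂₀)₃KAlSi₃O₁₀(OH)₂: 2.40*24.305 + 0.60*55.845 + 1*39.098 + 1*26.982 + 3*28.085 + 12*15.999 + 2*1.008 = 436.178 g/mol.
Mass of Si per formula unit: 3 × 28.085 = 84.255 g.
Weight fraction Si = 84.255 / 436.178 = 0.1932.

19.32 weight percent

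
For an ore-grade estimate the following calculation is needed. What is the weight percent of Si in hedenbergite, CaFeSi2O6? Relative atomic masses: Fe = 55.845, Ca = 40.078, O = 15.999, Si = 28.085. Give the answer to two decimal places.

M(CaFeSi2O6) = 248.087 g/mol.
Si contributes 2 × 28.085 = 56.170 g per mole.
56.170/248.087 = 0.2264 → 22.64%.

22.64 mass %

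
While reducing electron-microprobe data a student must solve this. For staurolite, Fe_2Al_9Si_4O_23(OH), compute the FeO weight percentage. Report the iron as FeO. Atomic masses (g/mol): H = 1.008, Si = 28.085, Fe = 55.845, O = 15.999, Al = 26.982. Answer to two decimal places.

16.87 wt%

Molar mass of Fe_2Al_9Si_4O_23(OH) = 2*55.845 + 9*26.982 + 4*28.085 + 24*15.999 + 1*1.008 = 851.852 g/mol.
Each formula unit contains 2 Fe, equivalent to 2/1 = 2.0000 mol FeO.
M(FeO) = 1×55.845 + 1×15.999 = 71.844 g/mol.
Mass of FeO per formula unit = 2.0000 × 71.844 = 143.688 g.
FeO wt% = 143.688 / 851.852 × 100 = 16.87%.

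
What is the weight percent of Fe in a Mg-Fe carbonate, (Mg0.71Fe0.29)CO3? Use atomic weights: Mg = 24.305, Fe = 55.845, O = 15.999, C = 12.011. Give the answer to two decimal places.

Formula mass = 0.71·24.305 + 0.29·55.845 + 1·12.011 + 3·15.999 = 93.460 g/mol, of which 16.195 g is Fe.
So Fe makes up 16.195/93.460 = 0.1733 of the mass, i.e. 17.33%.

17.33 weight percent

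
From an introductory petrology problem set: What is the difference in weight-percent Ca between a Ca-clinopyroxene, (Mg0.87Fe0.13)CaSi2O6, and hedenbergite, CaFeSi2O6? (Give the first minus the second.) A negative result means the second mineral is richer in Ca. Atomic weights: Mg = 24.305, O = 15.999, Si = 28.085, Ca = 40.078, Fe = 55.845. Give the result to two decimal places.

2.01 percentage points

M((Mg0.87Fe0.13)CaSi2O6) = 220.647 g/mol, so wt% Ca = 40.078/220.647 × 100 = 18.16%.
M(CaFeSi2O6) = 248.087 g/mol, so wt% Ca = 40.078/248.087 × 100 = 16.15%.
18.16 − 16.15 = 2.01 pp.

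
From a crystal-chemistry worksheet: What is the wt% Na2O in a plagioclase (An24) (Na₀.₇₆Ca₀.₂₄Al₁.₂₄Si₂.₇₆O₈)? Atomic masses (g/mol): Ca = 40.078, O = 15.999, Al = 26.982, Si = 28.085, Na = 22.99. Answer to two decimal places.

8.85 wt%

Formula mass = 266.055 g/mol.
0.76 Na → 0.3800 mol Na2O per formula unit; M(Na2O) = 61.979, so Na2O mass = 23.552 g.
23.552/266.055 × 100 = 8.85 wt%.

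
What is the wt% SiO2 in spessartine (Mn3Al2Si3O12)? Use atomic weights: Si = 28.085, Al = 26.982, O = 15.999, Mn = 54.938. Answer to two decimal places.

M(Mn3Al2Si3O12) = 495.021 g/mol; M(SiO2) = 60.083 g/mol.
Moles SiO2 per formula unit = 3 Si ÷ 1 = 3.0000.
SiO2 fraction = (3.0000 × 60.083) / 495.021 = 180.249/495.021 = 0.3641.

36.41 wt%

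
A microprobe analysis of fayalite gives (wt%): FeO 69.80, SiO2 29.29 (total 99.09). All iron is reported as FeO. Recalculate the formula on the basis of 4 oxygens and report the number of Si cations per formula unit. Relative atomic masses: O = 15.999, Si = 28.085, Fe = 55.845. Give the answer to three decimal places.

1.002 Si apfu

69.80 wt% FeO ÷ 71.844 g/mol = 0.97155 mol, giving 0.97155 Fe and 0.97155 O.
29.29 wt% SiO2 ÷ 60.083 g/mol = 0.48749 mol, giving 0.48749 Si and 0.97498 O.
Oxygen sums to 1.94653; scaling by 4/1.94653 = 2.05494 puts the formula on 4 O.
Si: 0.48749 × 2.05494 = 1.002 atoms per formula unit.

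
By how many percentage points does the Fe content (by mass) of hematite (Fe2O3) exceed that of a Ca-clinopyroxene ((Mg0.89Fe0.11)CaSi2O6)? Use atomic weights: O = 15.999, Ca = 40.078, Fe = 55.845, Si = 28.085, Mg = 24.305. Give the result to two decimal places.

67.15 percentage points

Fe in Fe2O3: molar mass 159.687 g/mol; 2×55.845 = 111.690 g → 69.94 wt%.
Fe in (Mg0.89Fe0.11)CaSi2O6: molar mass 220.016 g/mol; 0.11×55.845 = 6.143 g → 2.79 wt%.
Difference = 69.94 − 2.79 = 67.15 percentage points.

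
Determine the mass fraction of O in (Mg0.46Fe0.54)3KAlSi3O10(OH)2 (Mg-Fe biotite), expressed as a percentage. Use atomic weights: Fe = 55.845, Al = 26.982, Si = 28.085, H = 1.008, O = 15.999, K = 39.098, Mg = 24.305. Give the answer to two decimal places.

40.99 wt%

Molar mass of (Mg0.46Fe0.54)3KAlSi3O10(OH)2: 1.38·24.305 + 1.62·55.845 + 1·39.098 + 1·26.982 + 3·28.085 + 12·15.999 + 2·1.008 = 468.349 g/mol.
Mass of O per formula unit: 12 × 15.999 = 191.988 g.
Weight fraction O = 191.988 / 468.349 = 0.4099.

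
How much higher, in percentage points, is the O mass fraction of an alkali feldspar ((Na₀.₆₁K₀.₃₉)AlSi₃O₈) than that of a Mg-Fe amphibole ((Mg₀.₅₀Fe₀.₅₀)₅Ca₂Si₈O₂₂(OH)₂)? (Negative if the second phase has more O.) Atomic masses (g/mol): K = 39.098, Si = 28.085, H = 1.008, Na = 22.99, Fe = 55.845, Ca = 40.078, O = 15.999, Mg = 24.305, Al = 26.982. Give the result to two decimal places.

4.58 percentage points

O in (Na₀.₆₁K₀.₃₉)AlSi₃O₈: molar mass 268.501 g/mol; 8×15.999 = 127.992 g → 47.67 wt%.
O in (Mg₀.₅₀Fe₀.₅₀)₅Ca₂Si₈O₂₂(OH)₂: molar mass 891.203 g/mol; 24×15.999 = 383.976 g → 43.09 wt%.
Difference = 47.67 − 43.09 = 4.58 percentage points.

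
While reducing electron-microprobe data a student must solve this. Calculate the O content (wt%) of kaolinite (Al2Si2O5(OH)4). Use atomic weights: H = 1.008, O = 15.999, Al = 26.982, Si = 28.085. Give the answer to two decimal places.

Formula mass = 2×26.982 + 2×28.085 + 9×15.999 + 4×1.008 = 258.157 g/mol, of which 143.991 g is O.
So O makes up 143.991/258.157 = 0.5578 of the mass, i.e. 55.78%.

55.78 wt%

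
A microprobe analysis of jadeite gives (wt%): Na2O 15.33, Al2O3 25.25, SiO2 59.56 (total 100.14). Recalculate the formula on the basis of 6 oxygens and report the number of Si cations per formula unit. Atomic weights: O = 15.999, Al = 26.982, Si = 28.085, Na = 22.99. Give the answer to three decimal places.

2.001 Si apfu

Na2O (M=61.979): mol = 0.24734; Na = 0.49468, O = 0.24734.
Al2O3 (M=101.961): mol = 0.24764; Al = 0.49528, O = 0.74292.
SiO2 (M=60.083): mol = 0.99130; Si = 0.99130, O = 1.98260.
ΣO = 2.97286; factor = 6/ΣO = 2.01826.
Si apfu = 0.99130 × 2.01826 = 2.001.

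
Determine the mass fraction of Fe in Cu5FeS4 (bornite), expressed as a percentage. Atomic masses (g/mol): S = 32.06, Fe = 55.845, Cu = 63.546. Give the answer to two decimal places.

11.13 mass %

Formula mass = 5·63.546 + 1·55.845 + 4·32.06 = 501.815 g/mol, of which 55.845 g is Fe.
So Fe makes up 55.845/501.815 = 0.1113 of the mass, i.e. 11.13%.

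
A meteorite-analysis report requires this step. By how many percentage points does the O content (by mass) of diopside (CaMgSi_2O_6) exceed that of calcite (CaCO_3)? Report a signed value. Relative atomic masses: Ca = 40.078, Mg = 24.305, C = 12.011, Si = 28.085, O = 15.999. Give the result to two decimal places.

O in CaMgSi_2O_6: molar mass 216.547 g/mol; 6×15.999 = 95.994 g → 44.33 wt%.
O in CaCO_3: molar mass 100.086 g/mol; 3×15.999 = 47.997 g → 47.96 wt%.
Difference = 44.33 − 47.96 = -3.63 percentage points.

-3.63 percentage points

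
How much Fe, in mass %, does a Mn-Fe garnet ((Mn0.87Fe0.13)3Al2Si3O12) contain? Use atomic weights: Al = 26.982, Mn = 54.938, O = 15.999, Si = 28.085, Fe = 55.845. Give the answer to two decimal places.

4.40 mass %

Molar mass of (Mn0.87Fe0.13)3Al2Si3O12: 2.61·54.938 + 0.39·55.845 + 2·26.982 + 3·28.085 + 12·15.999 = 495.375 g/mol.
Mass of Fe per formula unit: 0.39 × 55.845 = 21.780 g.
Weight fraction Fe = 21.780 / 495.375 = 0.0440.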